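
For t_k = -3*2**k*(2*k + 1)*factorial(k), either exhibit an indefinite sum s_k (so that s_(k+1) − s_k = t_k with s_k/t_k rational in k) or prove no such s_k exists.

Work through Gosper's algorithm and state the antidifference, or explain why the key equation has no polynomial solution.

s_k = -3*2**k*factorial(k)

Ratio r(k) = 2*(k + 1)*(2*k + 3)/(2*k + 1).
Factor: A=2*k + 2; B=1; C=k + 1/2.
Solve (2*k + 2)·f(k+1) − (1)·f(k) = k + 1/2.
deg f ≤ 0 (via 1,0,1).
Match coefficients ⇒ f(k) = 1/2.
So s_k = (B(k−1)f/C)·t_k = (1/(2*k + 1))·t_k = -3*2**k*factorial(k).
Check: Δs_k = -3*2**k*(2*k + 1)*factorial(k). ✓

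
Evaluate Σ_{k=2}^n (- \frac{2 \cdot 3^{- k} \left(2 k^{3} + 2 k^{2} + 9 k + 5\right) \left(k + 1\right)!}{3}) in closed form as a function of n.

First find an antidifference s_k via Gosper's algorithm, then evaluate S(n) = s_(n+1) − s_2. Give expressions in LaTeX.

Compute t_(k+1)/t_k: get (2*k**4 + 12*k**3 + 35*k**2 + 56*k + 36)/(3*(2*k**3 + 2*k**2 + 9*k + 5)).
Normal form (A,B,C) = (k/3 + 2/3, 1, k**3 + k**2 + 9*k/2 + 5/2).
Set up (k/3 + 2/3)·f(k+1) − (1)·f(k) − (k**3 + k**2 + 9*k/2 + 5/2) = 0.
Bound: deg f ≤ 2.
Match coefficients ⇒ f(k) = 3*(2*k**2 - 1)/2.
So s_k = (B(k−1)f/C)·t_k = (3*(2*k**2 - 1)/(2*k**3 + 2*k**2 + 9*k + 5))·t_k = -2*(2*k**2 - 1)*factorial(k + 1)/3**k.
Check: Δs_k = -2*(2*k**3 + 2*k**2 + 9*k + 5)*factorial(k + 1)/(3*3**k). ✓
s_(n+1) = -2*3**(-n - 1)*(2*n**2 + 4*n + 1)*factorial(n + 2) and s_(2) = -28/3, so S(n) = 3**(-n - 1)*(28*3**n - 4*n**4*factorial(n) - 20*n**3*factorial(n) - 34*n**2*factorial(n) - 22*n*factorial(n) - 4*factorial(n)).

S(n) = 3^{- n - 1} \left(28 \cdot 3^{n} - 4 n^{4} n! - 20 n^{3} n! - 34 n^{2} n! - 22 n n! - 4 n!\right)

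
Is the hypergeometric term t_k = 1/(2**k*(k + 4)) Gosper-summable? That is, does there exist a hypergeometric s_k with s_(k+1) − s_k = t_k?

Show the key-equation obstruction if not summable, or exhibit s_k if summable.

Compute t_(k+1)/t_k: get (k + 4)/(2*(k + 5)).
Factor: A=k/2 + 2; B=k + 5; C=1.
Need (k/2 + 2)·f(k+1) − (k + 4)·f(k) = 1.
Degrees (1,1,0) ⇒ d ≤ -1.
d = -1 < 0 ⇒ no nonzero polynomial f; not summable.

No — negative degree bound, so no certificate f.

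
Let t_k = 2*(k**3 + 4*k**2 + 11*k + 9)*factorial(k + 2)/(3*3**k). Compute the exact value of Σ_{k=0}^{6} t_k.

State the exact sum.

Σ = 582184/27

t_(k+1)/t_k = (k**4 + 10*k**3 + 43*k**2 + 91*k + 75)/(3*(k**3 + 4*k**2 + 11*k + 9)).
Take A(k)=k/3 + 1, B(k)=1, C(k)=k**3 + 4*k**2 + 11*k + 9.
Need (k/3 + 1)·f(k+1) − (1)·f(k) = k**3 + 4*k**2 + 11*k + 9.
From deg A=1, deg B=0, deg C=3: d=2.
Match coefficients ⇒ f(k) = 3*(k**2 + 2*k + 2).
So s_k = (B(k−1)f/C)·t_k = (3*(k**2 + 2*k + 2)/(k**3 + 4*k**2 + 11*k + 9))·t_k = 2*(k**2 + 2*k + 2)*factorial(k + 2)/3**k.
Verify: 2*(k**3 + 4*k**2 + 11*k + 9)*factorial(k + 2)/(3*3**k) matches t_k.
Sum = s_(7) − s_(0); s_(7) = 582400/27, s_(0) = 8 ⇒ 582184/27.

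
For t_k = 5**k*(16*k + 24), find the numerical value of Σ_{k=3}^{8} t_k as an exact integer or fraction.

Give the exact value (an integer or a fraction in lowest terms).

The ratio is 5*(2*k + 5)/(2*k + 3).
Normal form (A,B,C) = (5, 1, k + 3/2).
Solve (5)·f(k+1) − (1)·f(k) = k + 3/2.
deg f ≤ 1 (via 0,0,1).
Solving with deg f ≤ 1: f(k) = (4*k + 1)/16.
R(k) = B(k−1)·f(k)/C(k) = (4*k + 1)/(8*(2*k + 3)); s_k = R·t_k = 5**k*(4*k + 1).
s_(k+1) − s_k = 5**k*(16*k + 24) = t_k.
Sum = s_(9) − s_(3); s_(9) = 72265625, s_(3) = 1625 ⇒ 72264000.

Σ = 72264000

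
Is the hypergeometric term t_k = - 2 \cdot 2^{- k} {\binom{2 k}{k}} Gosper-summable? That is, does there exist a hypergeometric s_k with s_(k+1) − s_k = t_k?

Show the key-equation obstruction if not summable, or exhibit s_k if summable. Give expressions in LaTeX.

t_(k+1)/t_k = (2*k + 1)/(k + 1).
Take A(k)=2*k + 1, B(k)=k + 1, C(k)=1.
f must satisfy (2*k + 1)·f(k+1) − (k)·f(k) = 1.
deg f ≤ -1 (via 1,1,0).
d = -1 < 0 ⇒ no nonzero polynomial f; not summable.

No — negative degree bound, so no certificate f.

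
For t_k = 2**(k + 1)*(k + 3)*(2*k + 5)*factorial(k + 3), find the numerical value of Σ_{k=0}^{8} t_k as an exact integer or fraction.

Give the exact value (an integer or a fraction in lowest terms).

Σ = 4904976383988

Ratio r(k) = (k + 4)**2*(4*k + 14)/((k + 3)*(2*k + 5)).
Gosper form: A/B · C(k+1)/C(k) with A=2*k + 8, B=1, C=k**2 + 11*k/2 + 15/2.
Need (2*k + 8)·f(k+1) − (1)·f(k) = k**2 + 11*k/2 + 15/2.
Bound: deg f ≤ 1.
Coefficient equations give f(k) = (k + 1)/2.
Get s_k = R·t_k = 2**(k + 1)*(k + 1)*factorial(k + 3) with R(k) = B(k−1)f(k)/C(k) = (k + 1)/((k + 3)*(2*k + 5)).
Verify: 2**(k + 1)*(k + 3)*(2*k + 5)*factorial(k + 3) matches t_k.
Telescoping: Σ = s_(9) − s_(0) = 4904976384000 − (12) = 4904976383988.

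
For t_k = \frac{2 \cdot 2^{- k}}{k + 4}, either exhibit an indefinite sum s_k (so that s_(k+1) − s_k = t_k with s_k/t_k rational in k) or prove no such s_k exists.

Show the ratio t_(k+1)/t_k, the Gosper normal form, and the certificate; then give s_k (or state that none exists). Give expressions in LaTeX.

Compute t_(k+1)/t_k: get (k + 4)/(2*(k + 5)).
Gosper form: A/B · C(k+1)/C(k) with A=k/2 + 2, B=k + 5, C=1.
f must satisfy (k/2 + 2)·f(k+1) − (k + 4)·f(k) = 1.
deg f ≤ -1 (via 1,1,0).
deg f ≤ -1 is impossible — no certificate.

no hypergeometric antidifference exists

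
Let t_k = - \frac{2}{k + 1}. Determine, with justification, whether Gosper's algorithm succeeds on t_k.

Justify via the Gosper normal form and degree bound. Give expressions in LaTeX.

Ratio r(k) = (k + 1)/(k + 2).
Take A(k)=k + 1, B(k)=k + 2, C(k)=1.
Solve (k + 1)·f(k+1) − (k + 1)·f(k) = 1.
Degrees (1,1,0) ⇒ d ≤ 0.
Generic f = c0 gives residual -1; -1 = 0 cannot hold, so t_k is not Gosper-summable.

No — key equation has no polynomial f.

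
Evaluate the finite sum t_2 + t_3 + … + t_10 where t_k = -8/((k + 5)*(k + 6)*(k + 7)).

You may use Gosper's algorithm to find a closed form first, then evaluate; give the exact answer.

Σ = -27/476

Step 1: r(k) = (k + 5)/(k + 8).
Take A(k)=k + 5, B(k)=k + 8, C(k)=1.
Need (k + 5)·f(k+1) − (k + 7)·f(k) = 1.
From deg A=1, deg B=1, deg C=0: d=2.
A polynomial solution: f(k) = k*(k + 11)/60.
R(k) = B(k−1)·f(k)/C(k) = k*(k + 7)*(k + 11)/60; s_k = R·t_k = 2*k*(-k - 11)/(15*(k + 5)*(k + 6)).
Verify: -8/(k**3 + 18*k**2 + 107*k + 210) matches t_k.
Evaluate s at k=11 and k=2: -121/1020 and -13/210; difference -27/476.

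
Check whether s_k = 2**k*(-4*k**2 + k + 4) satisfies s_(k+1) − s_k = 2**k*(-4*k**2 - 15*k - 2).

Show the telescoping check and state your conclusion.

valid (s_(k+1) − s_k reduces to t_k)

s_(k+1) = 2**(k + 1)*(k - 4*(k + 1)**2 + 5)
s_(k+1) − s_k = 2**k*(-4*k**2 - 15*k - 2)
(s_(k+1) − s_k) − t_k = 0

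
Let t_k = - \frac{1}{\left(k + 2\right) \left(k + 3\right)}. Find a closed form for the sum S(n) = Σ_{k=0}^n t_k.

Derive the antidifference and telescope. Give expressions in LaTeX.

Ratio r(k) = (k + 2)/(k + 4).
Normal form (A,B,C) = (k + 2, k + 4, 1).
Key eq: (k + 2)·f(k+1) = (k + 3)·f(k) + (1).
Degrees (1,1,0) ⇒ d ≤ 1.
Solve for f: f(k) = k/2 (degree 1 ≤ 1).
Get s_k = R·t_k = -k/(2*k + 4) with R(k) = B(k−1)f(k)/C(k) = k*(k + 3)/2.
Δs = -1/(k**2 + 5*k + 6), as required.
s_(n+1) = (-n - 1)/(2*(n + 3)) and s_(0) = 0, so S(n) = (-n - 1)/(2*(n + 3)).

S(n) = \frac{- n - 1}{2 \left(n + 3\right)}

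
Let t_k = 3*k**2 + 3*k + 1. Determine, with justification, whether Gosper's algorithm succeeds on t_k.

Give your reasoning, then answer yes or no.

Yes. s_k = k**3.

t_(k+1)/t_k = (3*k**2 + 9*k + 7)/(3*k**2 + 3*k + 1).
So A=1 and B=1, with C=k**2 + k + 1/3.
Need (1)·f(k+1) − (1)·f(k) = k**2 + k + 1/3.
Degrees (0,0,2) ⇒ d ≤ 3.
Coefficient equations give f(k) = k**3/3.
Then R = B(k−1)f/C = k**3/(3*k**2 + 3*k + 1), so s_k = R(k)·t_k = k**3.
Δs = -k**3 + (k + 1)**3, as required.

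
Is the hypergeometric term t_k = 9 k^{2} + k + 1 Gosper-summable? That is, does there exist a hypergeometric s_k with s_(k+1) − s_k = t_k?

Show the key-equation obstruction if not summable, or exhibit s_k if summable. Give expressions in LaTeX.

Step 1: r(k) = (k + 9*(k + 1)**2 + 2)/(9*k**2 + k + 1).
A = 1, B = 1, C = k**2 + k/9 + 1/9.
Set up (1)·f(k+1) − (1)·f(k) − (k**2 + k/9 + 1/9) = 0.
Degrees (0,0,2) ⇒ d ≤ 3.
Solving with deg f ≤ 3: f(k) = k*(3*k**2 - 4*k + 2)/9.
R(k) = B(k−1)·f(k)/C(k) = k*(3*k**2 - 4*k + 2)/(9*k**2 + k + 1); s_k = R·t_k = k*(3*k**2 - 4*k + 2).
Verify: 9*k**2 + k + 1 matches t_k.

Yes. s_k = k \left(3 k^{2} - 4 k + 2\right).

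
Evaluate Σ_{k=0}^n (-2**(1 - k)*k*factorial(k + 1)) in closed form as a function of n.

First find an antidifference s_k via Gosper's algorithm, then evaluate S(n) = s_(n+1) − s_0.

S(n) = 4 - 2*factorial(n + 2)/2**n

Step 1: r(k) = (k + 1)*(k + 2)/(2*k).
A = k/2 + 1, B = 1, C = k.
f must satisfy (k/2 + 1)·f(k+1) − (1)·f(k) = k.
From deg A=1, deg B=0, deg C=1: d=0.
Match coefficients ⇒ f(k) = 2.
Get s_k = R·t_k = -2**(2 - k)*factorial(k + 1) with R(k) = B(k−1)f(k)/C(k) = 2/k.
Check: Δs_k = -2**(1 - k)*k*factorial(k + 1). ✓
s_(n+1) = -2**(1 - n)*factorial(n + 2) and s_(0) = -4, so S(n) = 4 - 2*factorial(n + 2)/2**n.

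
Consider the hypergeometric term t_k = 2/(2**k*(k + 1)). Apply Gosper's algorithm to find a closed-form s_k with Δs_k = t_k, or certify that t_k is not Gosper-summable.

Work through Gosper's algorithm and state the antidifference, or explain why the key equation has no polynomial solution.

The ratio is (k + 1)/(2*(k + 2)).
A = k/2 + 1/2, B = k + 2, C = 1.
Solve (k/2 + 1/2)·f(k+1) − (k + 1)·f(k) = 1.
d = -1 from the (1,1,0) case.
deg f ≤ -1 is impossible — no certificate.

none (Gosper's algorithm certifies no s_k)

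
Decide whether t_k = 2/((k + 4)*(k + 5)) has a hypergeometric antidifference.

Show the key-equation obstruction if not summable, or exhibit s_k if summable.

Yes. s_k = k/(2*(k + 4)).

r(k) = (k + 4)/(k + 6) after simplifying.
Normal form (A,B,C) = (k + 4, k + 6, 1).
Need (k + 4)·f(k+1) − (k + 5)·f(k) = 1.
d = 1 from the (1,1,0) case.
Coefficient equations give f(k) = k/4.
Then R = B(k−1)f/C = k*(k + 5)/4, so s_k = R(k)·t_k = k/(2*(k + 4)).
s_(k+1) − s_k = 2/(k**2 + 9*k + 20) = t_k.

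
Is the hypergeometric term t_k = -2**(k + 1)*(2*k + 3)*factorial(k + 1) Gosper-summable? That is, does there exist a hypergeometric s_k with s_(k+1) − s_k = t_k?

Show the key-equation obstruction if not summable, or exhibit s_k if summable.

r(k) = 2*(k + 2)*(2*k + 5)/(2*k + 3) after simplifying.
Gosper form: A/B · C(k+1)/C(k) with A=2*k + 4, B=1, C=k + 3/2.
Set up (2*k + 4)·f(k+1) − (1)·f(k) − (k + 3/2) = 0.
deg f ≤ 0 (via 1,0,1).
A polynomial solution: f(k) = 1/2.
R(k) = B(k−1)·f(k)/C(k) = 1/(2*k + 3); s_k = R·t_k = -2**(k + 1)*factorial(k + 1).
Δs = -2**(k + 1)*(2*k + 3)*factorial(k + 1), as required.

Yes. s_k = -2**(k + 1)*factorial(k + 1).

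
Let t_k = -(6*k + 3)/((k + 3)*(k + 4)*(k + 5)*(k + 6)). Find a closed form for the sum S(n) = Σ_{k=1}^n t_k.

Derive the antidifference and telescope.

S(n) = n*(-7*n**2 - 105*n - 158)/(120*(n**3 + 15*n**2 + 74*n + 120))

t_(k+1)/t_k = (k + 3)*(2*k + 3)/((k + 7)*(2*k + 1)).
Gosper form: A/B · C(k+1)/C(k) with A=k + 3, B=k + 7, C=k + 1/2.
Key eq: (k + 3)·f(k+1) = (k + 6)·f(k) + (k + 1/2).
d = 3 from the (1,1,1) case.
Coefficient equations give f(k) = k*(k**2 + 12*k + 2)/90.
R(k) = B(k−1)·f(k)/C(k) = k*(k + 6)*(k**2 + 12*k + 2)/(45*(2*k + 1)); s_k = R·t_k = -k*(k**2 + 12*k + 2)/(15*(k + 3)*(k + 4)*(k + 5)).
Check: Δs_k = 3*(-2*k - 1)/(k**4 + 18*k**3 + 119*k**2 + 342*k + 360). ✓
s_(n+1) = (-n**3 - 15*n**2 - 29*n - 15)/(15*(n**3 + 15*n**2 + 74*n + 120)) and s_(1) = -1/120, so S(n) = n*(-7*n**2 - 105*n - 158)/(120*(n**3 + 15*n**2 + 74*n + 120)).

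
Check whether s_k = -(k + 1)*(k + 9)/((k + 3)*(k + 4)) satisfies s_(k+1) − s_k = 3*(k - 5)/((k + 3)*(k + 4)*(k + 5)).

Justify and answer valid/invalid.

Valid — Δs_k = t_k.

s_(k+1) = -(k + 2)*(k + 10)/((k + 4)*(k + 5))
s_(k+1) − s_k = 3*(k - 5)/(k**3 + 12*k**2 + 47*k + 60)
(s_(k+1) − s_k) − t_k = 0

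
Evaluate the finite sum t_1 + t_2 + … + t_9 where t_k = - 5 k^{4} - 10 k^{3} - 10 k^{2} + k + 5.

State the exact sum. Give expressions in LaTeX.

t_(k+1)/t_k = (5*k**4 + 30*k**3 + 70*k**2 + 69*k + 19)/(5*k**4 + 10*k**3 + 10*k**2 - k - 5).
A = 1, B = 1, C = k**4 + 2*k**3 + 2*k**2 - k/5 - 1.
Set up (1)·f(k+1) − (1)·f(k) − (k**4 + 2*k**3 + 2*k**2 - k/5 - 1) = 0.
Bound: deg f ≤ 5.
Solving with deg f ≤ 5: f(k) = k*(k**4 - 3*k - 3)/5.
Get s_k = R·t_k = k*(-k**4 + 3*k + 3) with R(k) = B(k−1)f(k)/C(k) = k*(k**4 - 3*k - 3)/(5*k**4 + 10*k**3 + 10*k**2 - k - 5).
Δs = -5*k**4 - 10*k**3 - 10*k**2 + k + 5, as required.
Evaluate s at k=10 and k=1: -99670 and 5; difference -99675.

Σ = -99675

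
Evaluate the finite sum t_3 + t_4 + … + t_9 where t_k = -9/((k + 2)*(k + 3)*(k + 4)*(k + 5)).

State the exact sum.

The ratio is (k + 2)/(k + 6).
Normal form (A,B,C) = (k + 2, k + 6, 1).
Set up (k + 2)·f(k+1) − (k + 5)·f(k) − (1) = 0.
Bound: deg f ≤ 3.
Coefficient equations give f(k) = k*(k**2 + 9*k + 26)/72.
Then R = B(k−1)f/C = k*(k + 5)*(k**2 + 9*k + 26)/72, so s_k = R(k)·t_k = k*(-k**2 - 9*k - 26)/(8*(k + 2)*(k + 3)*(k + 4)).
Δs = -9/(k**4 + 14*k**3 + 71*k**2 + 154*k + 120), as required.
Telescoping: Σ = s_(10) − s_(3) = -45/364 − (-31/280) = -47/3640.

Σ = -47/3640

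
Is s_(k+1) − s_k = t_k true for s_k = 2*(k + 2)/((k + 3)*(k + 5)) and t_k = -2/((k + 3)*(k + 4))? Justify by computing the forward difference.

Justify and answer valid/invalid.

Invalid: residual 6*(2*k + 9)/(k**4 + 18*k**3 + 119*k**2 + 342*k + 360) ≠ 0.

s_(k+1) = 2*(k + 3)/((k + 4)*(k + 6))
s_(k+1) − s_k = 2*(-k**2 - 5*k - 3)/(k**4 + 18*k**3 + 119*k**2 + 342*k + 360)
(s_(k+1) − s_k) − t_k = 6*(2*k + 9)/(k**4 + 18*k**3 + 119*k**2 + 342*k + 360)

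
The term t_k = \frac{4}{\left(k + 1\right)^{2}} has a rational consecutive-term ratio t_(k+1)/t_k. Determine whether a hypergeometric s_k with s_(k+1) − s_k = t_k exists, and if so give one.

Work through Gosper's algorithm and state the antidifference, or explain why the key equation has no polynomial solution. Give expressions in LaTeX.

not Gosper-summable; s_k does not exist

r(k) = (k + 1)**2/(k + 2)**2 after simplifying.
A = k**2 + 2*k + 1, B = k**2 + 4*k + 4, C = 1.
f must satisfy (k**2 + 2*k + 1)·f(k+1) − (k**2 + 2*k + 1)·f(k) = 1.
From deg A=2, deg B=2, deg C=0: d=0.
Write f(k) = c0. Then LHS − RHS = -1, requiring -1 = 0: contradictory. No certificate.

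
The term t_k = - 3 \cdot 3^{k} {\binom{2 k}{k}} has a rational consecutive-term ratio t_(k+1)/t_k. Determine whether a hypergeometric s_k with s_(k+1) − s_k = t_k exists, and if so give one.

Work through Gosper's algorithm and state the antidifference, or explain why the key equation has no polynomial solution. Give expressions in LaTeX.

Ratio r(k) = 6*(2*k + 1)/(k + 1).
Normal form (A,B,C) = (12*k + 6, k + 1, 1).
Set up (12*k + 6)·f(k+1) − (k)·f(k) − (1) = 0.
d = -1 from the (1,1,0) case.
Negative degree bound (-1): no f exists, t_k not Gosper-summable.

not Gosper-summable; s_k does not exist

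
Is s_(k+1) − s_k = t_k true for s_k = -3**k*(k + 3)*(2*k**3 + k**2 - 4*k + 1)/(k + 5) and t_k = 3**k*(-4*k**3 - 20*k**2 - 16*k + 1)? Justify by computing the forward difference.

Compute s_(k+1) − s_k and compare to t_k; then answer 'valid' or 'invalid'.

Invalid: residual 3**k*(8*k**4 + 76*k**3 + 230*k**2 + 166*k - 12)/(k**2 + 11*k + 30) ≠ 0.

s_(k+1) = 3**(k + 1)*k*(-2*k**3 - 15*k**2 - 32*k - 16)/(k + 6)
s_(k+1) − s_k = 3**k*(-4*k**5 - 56*k**4 - 280*k**3 - 545*k**2 - 303*k + 18)/(k**2 + 11*k + 30)
(s_(k+1) − s_k) − t_k = 3**k*(8*k**4 + 76*k**3 + 230*k**2 + 166*k - 12)/(k**2 + 11*k + 30)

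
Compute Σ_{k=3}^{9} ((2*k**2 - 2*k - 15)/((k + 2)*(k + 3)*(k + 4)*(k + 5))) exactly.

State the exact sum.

The ratio is (k + 2)*(2*k - 2*(k + 1)**2 + 17)/((k + 6)*(-2*k**2 + 2*k + 15)).
Gosper form: A/B · C(k+1)/C(k) with A=k + 2, B=k + 6, C=k**2 - k - 15/2.
Set up (k + 2)·f(k+1) − (k + 5)·f(k) − (k**2 - k - 15/2) = 0.
From deg A=1, deg B=1, deg C=2: d=3.
A polynomial solution: f(k) = -k*(k**2 + 57*k + 122)/48.
Get s_k = R·t_k = k*(-k**2 - 57*k - 122)/(24*(k + 2)*(k + 3)*(k + 4)) with R(k) = B(k−1)f(k)/C(k) = -k*(k + 5)*(k**2 + 57*k + 122)/(24*(2*k**2 - 2*k - 15)).
Δs = (2*k**2 - 2*k - 15)/(k**4 + 14*k**3 + 71*k**2 + 154*k + 120), as required.
Sum = s_(10) − s_(3); s_(10) = -55/364, s_(3) = -151/840 ⇒ 313/10920.

Σ = 313/10920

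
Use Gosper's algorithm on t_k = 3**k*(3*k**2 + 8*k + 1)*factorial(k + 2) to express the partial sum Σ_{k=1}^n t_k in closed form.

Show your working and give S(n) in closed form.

r(k) = 3*(3*k**3 + 23*k**2 + 54*k + 36)/(3*k**2 + 8*k + 1) after simplifying.
Take A(k)=3*k + 9, B(k)=1, C(k)=k**2 + 8*k/3 + 1/3.
f must satisfy (3*k + 9)·f(k+1) − (1)·f(k) = k**2 + 8*k/3 + 1/3.
d = 1 from the (1,0,2) case.
Match coefficients ⇒ f(k) = (k - 1)/3.
Get s_k = R·t_k = 3**k*(k - 1)*factorial(k + 2) with R(k) = B(k−1)f(k)/C(k) = (k - 1)/(3*k**2 + 8*k + 1).
Verify: 3**k*(3*k**2 + 8*k + 1)*factorial(k + 2) matches t_k.
Telescope: S(n) = s_(n+1) − s_(1) = 3**(n + 1)*n*factorial(n + 3) − (0) = 3**(n + 1)*n*factorial(n + 3).

S(n) = 3**(n + 1)*n*factorial(n + 3)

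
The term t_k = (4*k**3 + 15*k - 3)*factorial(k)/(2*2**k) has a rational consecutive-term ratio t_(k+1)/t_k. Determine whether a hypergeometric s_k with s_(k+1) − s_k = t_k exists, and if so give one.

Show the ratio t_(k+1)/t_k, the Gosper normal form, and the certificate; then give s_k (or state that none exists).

s_k = (4*k**2 - 4*k + 3)*factorial(k)/2**k

Ratio r(k) = (k + 1)*(15*k + 4*(k + 1)**3 + 12)/(2*(4*k**3 + 15*k - 3)).
A = k/2 + 1/2, B = 1, C = k**3 + 15*k/4 - 3/4.
Need (k/2 + 1/2)·f(k+1) − (1)·f(k) = k**3 + 15*k/4 - 3/4.
Degrees (1,0,3) ⇒ d ≤ 2.
Coefficient equations give f(k) = (4*k**2 - 4*k + 3)/2.
Get s_k = R·t_k = (4*k**2 - 4*k + 3)*factorial(k)/2**k with R(k) = B(k−1)f(k)/C(k) = 2*(4*k**2 - 4*k + 3)/(4*k**3 + 15*k - 3).
Δs = (4*k**3 + 15*k - 3)*factorial(k)/(2*2**k), as required.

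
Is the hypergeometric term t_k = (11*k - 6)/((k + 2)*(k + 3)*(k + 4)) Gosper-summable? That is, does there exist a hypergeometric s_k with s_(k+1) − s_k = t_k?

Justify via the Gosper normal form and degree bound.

Yes. s_k = k*(4*k - 13)/(3*(k + 2)*(k + 3)).

t_(k+1)/t_k = (k + 2)*(11*k + 5)/((k + 5)*(11*k - 6)).
Factor: A=k + 2; B=k + 5; C=k - 6/11.
Key eq: (k + 2)·f(k+1) = (k + 4)·f(k) + (k - 6/11).
Degrees (1,1,1) ⇒ d ≤ 2.
Solving with deg f ≤ 2: f(k) = k*(4*k - 13)/33.
Certificate R = B(k−1)f/C = k*(k + 4)*(4*k - 13)/(3*(11*k - 6)) gives s_k = k*(4*k - 13)/(3*(k + 2)*(k + 3)).
Δs = (11*k - 6)/(k**3 + 9*k**2 + 26*k + 24), as required.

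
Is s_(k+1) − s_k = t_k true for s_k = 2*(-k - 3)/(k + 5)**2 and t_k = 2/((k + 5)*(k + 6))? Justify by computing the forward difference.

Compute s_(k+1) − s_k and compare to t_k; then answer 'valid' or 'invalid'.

Invalid: residual 4*(-2*k - 11)/(k**4 + 22*k**3 + 181*k**2 + 660*k + 900) ≠ 0.

s_(k+1) = 2*(-k - 4)/(k + 6)**2
s_(k+1) − s_k = 2*(k**2 + 7*k + 8)/(k**4 + 22*k**3 + 181*k**2 + 660*k + 900)
(s_(k+1) − s_k) − t_k = 4*(-2*k - 11)/(k**4 + 22*k**3 + 181*k**2 + 660*k + 900)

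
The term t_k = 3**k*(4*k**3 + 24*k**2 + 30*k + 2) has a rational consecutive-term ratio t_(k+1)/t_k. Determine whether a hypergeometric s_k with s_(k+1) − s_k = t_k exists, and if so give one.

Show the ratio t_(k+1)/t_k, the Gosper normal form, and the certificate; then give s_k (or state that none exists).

s_k = 3**k*(2*k**3 + 3*k**2 - 3*k - 2)

t_(k+1)/t_k = 3*(2*k**3 + 18*k**2 + 45*k + 30)/(2*k**3 + 12*k**2 + 15*k + 1).
So A=3 and B=1, with C=k**3 + 6*k**2 + 15*k/2 + 1/2.
Need (3)·f(k+1) − (1)·f(k) = k**3 + 6*k**2 + 15*k/2 + 1/2.
d = 3 from the (0,0,3) case.
A polynomial solution: f(k) = (k - 1)*(k + 2)*(2*k + 1)/4.
Then R = B(k−1)f/C = (k - 1)*(k + 2)*(2*k + 1)/(2*(2*k**3 + 12*k**2 + 15*k + 1)), so s_k = R(k)·t_k = 3**k*(2*k**3 + 3*k**2 - 3*k - 2).
Check: Δs_k = 3**k*(4*k**3 + 24*k**2 + 30*k + 2). ✓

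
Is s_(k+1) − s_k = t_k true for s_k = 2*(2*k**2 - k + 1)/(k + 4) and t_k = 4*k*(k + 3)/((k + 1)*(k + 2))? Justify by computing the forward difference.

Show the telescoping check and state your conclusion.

Invalid: residual 6*(-11*k**2 - 25*k + 2)/(k**4 + 12*k**3 + 49*k**2 + 78*k + 40) ≠ 0.

s_(k+1) = 2*(-k + 2*(k + 1)**2)/(k + 5)
s_(k+1) − s_k = 2*(2*k**2 + 18*k + 3)/(k**2 + 9*k + 20)
(s_(k+1) − s_k) − t_k = 6*(-11*k**2 - 25*k + 2)/(k**4 + 12*k**3 + 49*k**2 + 78*k + 40)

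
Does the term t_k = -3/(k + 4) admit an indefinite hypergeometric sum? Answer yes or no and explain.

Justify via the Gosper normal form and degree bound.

Ratio r(k) = (k + 4)/(k + 5).
So A=k + 4 and B=k + 5, with C=1.
f must satisfy (k + 4)·f(k+1) − (k + 4)·f(k) = 1.
Degrees (1,1,0) ⇒ d ≤ 0.
Write f(k) = c0. Then LHS − RHS = -1, requiring -1 = 0: contradictory. No certificate.

No — the linear system for f has no solution.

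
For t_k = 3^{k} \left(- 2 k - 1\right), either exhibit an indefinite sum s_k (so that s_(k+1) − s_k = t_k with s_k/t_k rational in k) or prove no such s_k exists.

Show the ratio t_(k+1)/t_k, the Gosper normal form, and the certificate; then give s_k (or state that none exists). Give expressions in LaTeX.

s_k = 3^{k} \left(1 - k\right)

Ratio r(k) = 3*(2*k + 3)/(2*k + 1).
Take A(k)=3, B(k)=1, C(k)=k + 1/2.
f must satisfy (3)·f(k+1) − (1)·f(k) = k + 1/2.
Bound: deg f ≤ 1.
Coefficient equations give f(k) = (k - 1)/2.
Then R = B(k−1)f/C = (k - 1)/(2*k + 1), so s_k = R(k)·t_k = 3**k*(1 - k).
Δs = 3**k*(-2*k - 1), as required.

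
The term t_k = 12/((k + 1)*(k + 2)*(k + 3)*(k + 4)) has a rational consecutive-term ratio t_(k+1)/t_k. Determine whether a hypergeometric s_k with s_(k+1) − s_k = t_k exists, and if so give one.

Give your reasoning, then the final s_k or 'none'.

Ratio r(k) = (k + 1)/(k + 5).
Take A(k)=k + 1, B(k)=k + 5, C(k)=1.
Key eq: (k + 1)·f(k+1) = (k + 4)·f(k) + (1).
Bound: deg f ≤ 3.
Match coefficients ⇒ f(k) = k*(k**2 + 6*k + 11)/18.
Get s_k = R·t_k = 2*k*(k**2 + 6*k + 11)/(3*(k + 1)*(k + 2)*(k + 3)) with R(k) = B(k−1)f(k)/C(k) = k*(k + 4)*(k**2 + 6*k + 11)/18.
s_(k+1) − s_k = 12/(k**4 + 10*k**3 + 35*k**2 + 50*k + 24) = t_k.

s_k = 2*k*(k**2 + 6*k + 11)/(3*(k + 1)*(k + 2)*(k + 3))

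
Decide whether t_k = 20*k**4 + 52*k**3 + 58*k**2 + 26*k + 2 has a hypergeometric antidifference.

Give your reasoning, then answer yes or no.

r(k) = (10*k**4 + 66*k**3 + 167*k**2 + 189*k + 79)/(10*k**4 + 26*k**3 + 29*k**2 + 13*k + 1) after simplifying.
A = 1, B = 1, C = k**4 + 13*k**3/5 + 29*k**2/10 + 13*k/10 + 1/10.
f must satisfy (1)·f(k+1) − (1)·f(k) = k**4 + 13*k**3/5 + 29*k**2/10 + 13*k/10 + 1/10.
Bound: deg f ≤ 5.
Match coefficients ⇒ f(k) = k*(4*k**4 + 3*k**3 - 3*k - 2)/20.
R(k) = B(k−1)·f(k)/C(k) = k*(4*k**4 + 3*k**3 - 3*k - 2)/(2*(10*k**4 + 26*k**3 + 29*k**2 + 13*k + 1)); s_k = R·t_k = k*(4*k**4 + 3*k**3 - 3*k - 2).
Check: Δs_k = 20*k**4 + 52*k**3 + 58*k**2 + 26*k + 2. ✓

Yes. s_k = k*(4*k**4 + 3*k**3 - 3*k - 2).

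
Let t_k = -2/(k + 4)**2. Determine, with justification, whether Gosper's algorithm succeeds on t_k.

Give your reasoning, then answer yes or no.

t_(k+1)/t_k = (k + 4)**2/(k + 5)**2.
A = k**2 + 8*k + 16, B = k**2 + 10*k + 25, C = 1.
Key eq: (k**2 + 8*k + 16)·f(k+1) = (k**2 + 8*k + 16)·f(k) + (1).
Bound: deg f ≤ 0.
Write f(k) = c0. Then LHS − RHS = -1, requiring -1 = 0: contradictory. No certificate.

No. Not Gosper-summable.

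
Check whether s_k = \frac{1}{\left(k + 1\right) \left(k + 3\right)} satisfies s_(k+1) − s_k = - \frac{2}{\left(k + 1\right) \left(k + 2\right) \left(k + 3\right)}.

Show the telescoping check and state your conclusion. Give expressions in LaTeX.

Invalid: residual \frac{3}{k^{4} + 10 k^{3} + 35 k^{2} + 50 k + 24} ≠ 0.

s_(k+1) = 1/((k + 2)*(k + 4))
s_(k+1) − s_k = (-2*k - 5)/(k**4 + 10*k**3 + 35*k**2 + 50*k + 24)
(s_(k+1) − s_k) − t_k = 3/(k**4 + 10*k**3 + 35*k**2 + 50*k + 24)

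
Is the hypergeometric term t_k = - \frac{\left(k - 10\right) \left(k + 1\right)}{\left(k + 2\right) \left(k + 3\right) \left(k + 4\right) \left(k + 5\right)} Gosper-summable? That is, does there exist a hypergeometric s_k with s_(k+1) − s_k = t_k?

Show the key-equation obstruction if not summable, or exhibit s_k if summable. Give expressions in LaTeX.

Yes. s_k = \frac{k \left(k^{2} + 15 k + 14\right)}{6 \left(k^{3} + 9 k^{2} + 26 k + 24\right)}.

t_(k+1)/t_k = (k - 9)*(k + 2)**2/((k - 10)*(k + 1)*(k + 6)).
Factor: A=k + 2; B=k + 6; C=k**2 - 9*k - 10.
Key eq: (k + 2)·f(k+1) = (k + 5)·f(k) + (k**2 - 9*k - 10).
Degrees (1,1,2) ⇒ d ≤ 3.
Solve for f: f(k) = -k*(k + 1)*(k + 14)/6 (degree 3 ≤ 3).
Certificate R = B(k−1)f/C = -k*(k + 5)*(k + 14)/(6*(k - 10)) gives s_k = k*(k**2 + 15*k + 14)/(6*(k**3 + 9*k**2 + 26*k + 24)).
Δs = (-k**2 + 9*k + 10)/(k**4 + 14*k**3 + 71*k**2 + 154*k + 120), as required.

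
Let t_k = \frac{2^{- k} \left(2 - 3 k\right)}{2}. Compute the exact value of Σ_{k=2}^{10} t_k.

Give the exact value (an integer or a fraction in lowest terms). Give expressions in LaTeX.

Σ = -1775/1024

r(k) = (3*k + 1)/(2*(3*k - 2)) after simplifying.
A = 1/2, B = 1, C = k - 2/3.
Need (1/2)·f(k+1) − (1)·f(k) = k - 2/3.
d = 1 from the (0,0,1) case.
Match coefficients ⇒ f(k) = -2*(3*k + 1)/3.
Certificate R = B(k−1)f/C = -2*(3*k + 1)/(3*k - 2) gives s_k = (3*k + 1)/2**k.
Δs = (2 - 3*k)/(2*2**k), as required.
Sum = s_(11) − s_(2); s_(11) = 17/1024, s_(2) = 7/4 ⇒ -1775/1024.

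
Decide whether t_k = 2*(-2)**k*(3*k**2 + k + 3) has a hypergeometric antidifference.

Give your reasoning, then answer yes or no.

Ratio r(k) = 2*(-3*k**2 - 7*k - 7)/(3*k**2 + k + 3).
Factor: A=-2; B=1; C=k**2 + k/3 + 1.
Solve (-2)·f(k+1) − (1)·f(k) = k**2 + k/3 + 1.
d = 2 from the (0,0,2) case.
Solve for f: f(k) = -(k**2 - k + 1)/3 (degree 2 ≤ 2).
R(k) = B(k−1)·f(k)/C(k) = -(k**2 - k + 1)/(3*k**2 + k + 3); s_k = R·t_k = (-2)**(k + 1)*(k**2 - k + 1).
Check: Δs_k = 2*(-2)**k*(3*k**2 + k + 3). ✓

Yes. s_k = (-2)**(k + 1)*(k**2 - k + 1).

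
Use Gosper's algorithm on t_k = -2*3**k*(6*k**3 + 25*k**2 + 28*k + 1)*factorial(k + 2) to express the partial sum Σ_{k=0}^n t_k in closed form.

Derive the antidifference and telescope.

S(n) = -12*3**n*n**2*factorial(n + 3) - 18*3**n*n*factorial(n + 3) - 4

The ratio is 3*(6*k**4 + 61*k**3 + 225*k**2 + 348*k + 180)/(6*k**3 + 25*k**2 + 28*k + 1).
Normal form (A,B,C) = (3*k + 9, 1, k**3 + 25*k**2/6 + 14*k/3 + 1/6).
Key eq: (3*k + 9)·f(k+1) = (1)·f(k) + (k**3 + 25*k**2/6 + 14*k/3 + 1/6).
deg f ≤ 2 (via 1,0,3).
Coefficient equations give f(k) = (k - 1)*(2*k + 1)/6.
Get s_k = R·t_k = -2*3**k*(k - 1)*(2*k + 1)*factorial(k + 2) with R(k) = B(k−1)f(k)/C(k) = (k - 1)*(2*k + 1)/(6*k**3 + 25*k**2 + 28*k + 1).
Check: Δs_k = -2*3**k*(6*k**3 + 25*k**2 + 28*k + 1)*factorial(k + 2). ✓
s_(n+1) = -6*3**n*n*(2*n + 3)*factorial(n + 3) and s_(0) = 4, so S(n) = -12*3**n*n**2*factorial(n + 3) - 18*3**n*n*factorial(n + 3) - 4.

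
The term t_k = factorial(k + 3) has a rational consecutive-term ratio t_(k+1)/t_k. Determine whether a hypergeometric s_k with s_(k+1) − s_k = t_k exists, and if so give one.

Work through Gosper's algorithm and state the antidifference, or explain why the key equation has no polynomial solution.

Step 1: r(k) = k + 4.
A = k + 4, B = 1, C = 1.
f must satisfy (k + 4)·f(k+1) − (1)·f(k) = 1.
From deg A=1, deg B=0, deg C=0: d=-1.
Bound -1 < 0, so the key equation has no polynomial solution.

none (Gosper's algorithm certifies no s_k)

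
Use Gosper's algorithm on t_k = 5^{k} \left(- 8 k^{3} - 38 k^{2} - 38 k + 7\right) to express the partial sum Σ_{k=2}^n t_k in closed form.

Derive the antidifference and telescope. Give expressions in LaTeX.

Ratio r(k) = 5*(8*k**3 + 62*k**2 + 138*k + 77)/(8*k**3 + 38*k**2 + 38*k - 7).
So A=5 and B=1, with C=k**3 + 19*k**2/4 + 19*k/4 - 7/8.
Need (5)·f(k+1) − (1)·f(k) = k**3 + 19*k**2/4 + 19*k/4 - 7/8.
d = 3 from the (0,0,3) case.
Solving with deg f ≤ 3: f(k) = (k + 1)*(2*k**2 - 3)/8.
Get s_k = R·t_k = 5**k*(-2*k**3 - 2*k**2 + 3*k + 3) with R(k) = B(k−1)f(k)/C(k) = (k + 1)*(2*k**2 - 3)/((4*k + 7)*(2*k**2 + 6*k - 1)).
s_(k+1) − s_k = 5**k*(-8*k**3 - 38*k**2 - 38*k + 7) = t_k.
s_(n+1) = 5**(n + 1)*(-2*n**3 - 8*n**2 - 7*n + 2) and s_(2) = -375, so S(n) = -10*5**n*n**3 - 40*5**n*n**2 - 35*5**n*n + 10*5**n + 375.

S(n) = - 10 \cdot 5^{n} n^{3} - 40 \cdot 5^{n} n^{2} - 35 \cdot 5^{n} n + 10 \cdot 5^{n} + 375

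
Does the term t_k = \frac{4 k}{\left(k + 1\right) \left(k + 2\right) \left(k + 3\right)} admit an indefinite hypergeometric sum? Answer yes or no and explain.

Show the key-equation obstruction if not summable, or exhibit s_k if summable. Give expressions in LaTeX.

Yes. s_k = \frac{k \left(k - 1\right)}{\left(k + 1\right) \left(k + 2\right)}.

r(k) = (k + 1)**2/(k*(k + 4)) after simplifying.
Take A(k)=k + 1, B(k)=k + 4, C(k)=k.
Need (k + 1)·f(k+1) − (k + 3)·f(k) = k.
d = 2 from the (1,1,1) case.
Solving with deg f ≤ 2: f(k) = k*(k - 1)/4.
Get s_k = R·t_k = k*(k - 1)/((k + 1)*(k + 2)) with R(k) = B(k−1)f(k)/C(k) = (k - 1)*(k + 3)/4.
Check: Δs_k = 4*k/(k**3 + 6*k**2 + 11*k + 6). ✓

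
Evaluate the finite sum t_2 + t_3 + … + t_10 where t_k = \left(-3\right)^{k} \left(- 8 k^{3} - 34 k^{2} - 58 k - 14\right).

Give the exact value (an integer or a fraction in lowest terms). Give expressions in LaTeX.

Σ = -564390666

Compute t_(k+1)/t_k: get 3*(-4*k**3 - 29*k**2 - 75*k - 57)/(4*k**3 + 17*k**2 + 29*k + 7).
Take A(k)=-3, B(k)=1, C(k)=k**3 + 17*k**2/4 + 29*k/4 + 7/4.
Need (-3)·f(k+1) − (1)·f(k) = k**3 + 17*k**2/4 + 29*k/4 + 7/4.
From deg A=0, deg B=0, deg C=3: d=3.
Solve for f: f(k) = -(k**3 + 2*k**2 + 2*k - 2)/4 (degree 3 ≤ 3).
Then R = B(k−1)f/C = -(k**3 + 2*k**2 + 2*k - 2)/(4*k**3 + 17*k**2 + 29*k + 7), so s_k = R(k)·t_k = 2*(-3)**k*(k**3 + 2*k**2 + 2*k - 2).
Check: Δs_k = (-3)**k*(-8*k**3 - 34*k**2 - 58*k - 14). ✓
Evaluate s at k=11 and k=2: -564390342 and 324; difference -564390666.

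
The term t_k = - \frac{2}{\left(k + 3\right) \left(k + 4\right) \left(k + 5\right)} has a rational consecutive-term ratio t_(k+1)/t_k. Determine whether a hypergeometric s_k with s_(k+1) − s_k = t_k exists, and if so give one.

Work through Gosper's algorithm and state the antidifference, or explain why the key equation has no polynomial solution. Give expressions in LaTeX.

s_k = \frac{k \left(- k - 7\right)}{12 \left(k + 3\right) \left(k + 4\right)}

Compute t_(k+1)/t_k: get (k + 3)/(k + 6).
Normal form (A,B,C) = (k + 3, k + 6, 1).
Key eq: (k + 3)·f(k+1) = (k + 5)·f(k) + (1).
deg f ≤ 2 (via 1,1,0).
Solve for f: f(k) = k*(k + 7)/24 (degree 2 ≤ 2).
Then R = B(k−1)f/C = k*(k + 5)*(k + 7)/24, so s_k = R(k)·t_k = k*(-k - 7)/(12*(k + 3)*(k + 4)).
Δs = -2/(k**3 + 12*k**2 + 47*k + 60), as required.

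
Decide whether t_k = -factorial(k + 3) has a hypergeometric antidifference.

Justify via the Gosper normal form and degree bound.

No — negative degree bound, so no certificate f.

Step 1: r(k) = k + 4.
Take A(k)=k + 4, B(k)=1, C(k)=1.
Solve (k + 4)·f(k+1) − (1)·f(k) = 1.
Bound: deg f ≤ -1.
d = -1 < 0 ⇒ no nonzero polynomial f; not summable.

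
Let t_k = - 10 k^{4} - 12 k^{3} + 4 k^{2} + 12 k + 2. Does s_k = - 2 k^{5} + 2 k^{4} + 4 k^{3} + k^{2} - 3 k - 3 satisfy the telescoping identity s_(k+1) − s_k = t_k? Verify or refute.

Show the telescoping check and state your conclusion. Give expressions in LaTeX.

valid (s_(k+1) − s_k reduces to t_k)

s_(k+1) = -2*k**5 - 8*k**4 - 8*k**3 + 5*k**2 + 9*k - 1
s_(k+1) − s_k = -10*k**4 - 12*k**3 + 4*k**2 + 12*k + 2
(s_(k+1) − s_k) − t_k = 0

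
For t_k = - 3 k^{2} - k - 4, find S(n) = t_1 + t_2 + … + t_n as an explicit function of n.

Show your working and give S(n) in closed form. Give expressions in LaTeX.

S(n) = n \left(- n^{2} - 2 n - 5\right)

t_(k+1)/t_k = (k + 3*(k + 1)**2 + 5)/(3*k**2 + k + 4).
So A=1 and B=1, with C=k**2 + k/3 + 4/3.
Key eq: (1)·f(k+1) = (1)·f(k) + (k**2 + k/3 + 4/3).
Bound: deg f ≤ 3.
Coefficient equations give f(k) = k*(k**2 - k + 4)/3.
Get s_k = R·t_k = k*(-k**2 + k - 4) with R(k) = B(k−1)f(k)/C(k) = k*(k**2 - k + 4)/(3*k**2 + k + 4).
s_(k+1) − s_k = -3*k**2 - k - 4 = t_k.
Telescope: S(n) = s_(n+1) − s_(1) = -n**3 - 2*n**2 - 5*n - 4 − (-4) = n*(-n**2 - 2*n - 5).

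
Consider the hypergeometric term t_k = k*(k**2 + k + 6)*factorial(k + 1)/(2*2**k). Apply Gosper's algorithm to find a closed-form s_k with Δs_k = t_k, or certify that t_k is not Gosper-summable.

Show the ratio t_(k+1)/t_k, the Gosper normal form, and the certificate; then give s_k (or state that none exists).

t_(k+1)/t_k = (k + 1)*(k + 2)*(k + (k + 1)**2 + 7)/(2*k*(k**2 + k + 6)).
Take A(k)=k/2 + 1, B(k)=1, C(k)=k**3 + k**2 + 6*k.
Solve (k/2 + 1)·f(k+1) − (1)·f(k) = k**3 + k**2 + 6*k.
d = 2 from the (1,0,3) case.
Match coefficients ⇒ f(k) = 2*(k**2 - k + 2).
Get s_k = R·t_k = (k**2 - k + 2)*factorial(k + 1)/2**k with R(k) = B(k−1)f(k)/C(k) = 2*(k**2 - k + 2)/(k*(k**2 + k + 6)).
Δs = k*(k**2 + k + 6)*factorial(k + 1)/(2*2**k), as required.

s_k = (k**2 - k + 2)*factorial(k + 1)/2**k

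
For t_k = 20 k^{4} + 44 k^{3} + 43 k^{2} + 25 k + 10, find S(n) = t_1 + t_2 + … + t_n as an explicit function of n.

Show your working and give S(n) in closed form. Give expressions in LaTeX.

S(n) = n \left(4 n^{4} + 21 n^{3} + 43 n^{2} + 45 n + 29\right)

t_(k+1)/t_k = (20*k**4 + 124*k**3 + 295*k**2 + 323*k + 142)/(20*k**4 + 44*k**3 + 43*k**2 + 25*k + 10).
So A=1 and B=1, with C=k**4 + 11*k**3/5 + 43*k**2/20 + 5*k/4 + 1/2.
Solve (1)·f(k+1) − (1)·f(k) = k**4 + 11*k**3/5 + 43*k**2/20 + 5*k/4 + 1/2.
deg f ≤ 5 (via 0,0,4).
Coefficient equations give f(k) = k*(4*k**4 + k**3 - k**2 + 2*k + 4)/20.
Get s_k = R·t_k = k*(4*k**4 + k**3 - k**2 + 2*k + 4) with R(k) = B(k−1)f(k)/C(k) = k*(4*k**4 + k**3 - k**2 + 2*k + 4)/(20*k**4 + 44*k**3 + 43*k**2 + 25*k + 10).
Check: Δs_k = 20*k**4 + 44*k**3 + 43*k**2 + 25*k + 10. ✓
Σ_(k=1)^n t_k = s_(n+1) − s_(1) = (4*n**5 + 21*n**4 + 43*n**3 + 45*n**2 + 29*n + 10) − (10), i.e. n*(4*n**4 + 21*n**3 + 43*n**2 + 45*n + 29).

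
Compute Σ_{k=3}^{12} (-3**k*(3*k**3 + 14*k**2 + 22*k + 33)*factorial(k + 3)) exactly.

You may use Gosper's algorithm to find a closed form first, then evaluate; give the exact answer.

Step 1: r(k) = 3*(3*k**4 + 35*k**3 + 151*k**2 + 308*k + 288)/(3*k**3 + 14*k**2 + 22*k + 33).
So A=3*k + 12 and B=1, with C=k**3 + 14*k**2/3 + 22*k/3 + 11.
Need (3*k + 12)·f(k+1) − (1)·f(k) = k**3 + 14*k**2/3 + 22*k/3 + 11.
Degrees (1,0,3) ⇒ d ≤ 2.
Coefficient equations give f(k) = (k**2 - k + 3)/3.
Certificate R = B(k−1)f/C = (k**2 - k + 3)/(3*k**3 + 14*k**2 + 22*k + 33) gives s_k = -3**k*(k**2 - k + 3)*factorial(k + 3).
Δs = -3**k*(3*k**3 + 14*k**2 + 22*k + 33)*factorial(k + 3), as required.
Evaluate s at k=13 and k=3: -5303871937674326016000 and -174960; difference -5303871937674325841040.

Σ = -5303871937674325841040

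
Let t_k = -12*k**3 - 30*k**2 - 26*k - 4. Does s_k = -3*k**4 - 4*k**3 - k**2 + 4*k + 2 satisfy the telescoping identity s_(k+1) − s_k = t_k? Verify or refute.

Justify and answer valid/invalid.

s_(k+1) = -3*k**4 - 16*k**3 - 31*k**2 - 22*k - 2
s_(k+1) − s_k = -12*k**3 - 30*k**2 - 26*k - 4
(s_(k+1) − s_k) − t_k = 0

valid (s_(k+1) − s_k reduces to t_k)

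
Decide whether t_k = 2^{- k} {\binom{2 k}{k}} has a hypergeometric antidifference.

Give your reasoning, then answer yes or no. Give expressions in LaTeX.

No — negative degree bound, so no certificate f.

Ratio r(k) = (2*k + 1)/(k + 1).
A = 2*k + 1, B = k + 1, C = 1.
f must satisfy (2*k + 1)·f(k+1) − (k)·f(k) = 1.
Bound: deg f ≤ -1.
deg f ≤ -1 is impossible — no certificate.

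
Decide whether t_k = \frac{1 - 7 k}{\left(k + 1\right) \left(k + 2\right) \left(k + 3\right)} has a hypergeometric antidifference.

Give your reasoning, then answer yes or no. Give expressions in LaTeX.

Yes. s_k = \frac{k \left(5 - 3 k\right)}{2 \left(k + 1\right) \left(k + 2\right)}.

t_(k+1)/t_k = (k + 1)*(7*k + 6)/((k + 4)*(7*k - 1)).
Gosper form: A/B · C(k+1)/C(k) with A=k + 1, B=k + 4, C=k - 1/7.
Solve (k + 1)·f(k+1) − (k + 3)·f(k) = k - 1/7.
From deg A=1, deg B=1, deg C=1: d=2.
Solve for f: f(k) = k*(3*k - 5)/14 (degree 2 ≤ 2).
Get s_k = R·t_k = k*(5 - 3*k)/(2*(k + 1)*(k + 2)) with R(k) = B(k−1)f(k)/C(k) = k*(k + 3)*(3*k - 5)/(2*(7*k - 1)).
Δs = (1 - 7*k)/(k**3 + 6*k**2 + 11*k + 6), as required.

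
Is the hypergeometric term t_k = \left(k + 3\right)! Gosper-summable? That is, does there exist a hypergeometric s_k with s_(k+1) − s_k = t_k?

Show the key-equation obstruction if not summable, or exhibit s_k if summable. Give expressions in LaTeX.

Step 1: r(k) = k + 4.
So A=k + 4 and B=1, with C=1.
Solve (k + 4)·f(k+1) − (1)·f(k) = 1.
From deg A=1, deg B=0, deg C=0: d=-1.
deg f ≤ -1 is impossible — no certificate.

No; the degree bound rules out any f.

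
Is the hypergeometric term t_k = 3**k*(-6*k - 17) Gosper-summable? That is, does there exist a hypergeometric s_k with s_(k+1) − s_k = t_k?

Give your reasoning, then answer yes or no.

t_(k+1)/t_k = 3*(6*k + 23)/(6*k + 17).
Normal form (A,B,C) = (3, 1, k + 17/6).
Set up (3)·f(k+1) − (1)·f(k) − (k + 17/6) = 0.
From deg A=0, deg B=0, deg C=1: d=1.
Solving with deg f ≤ 1: f(k) = (3*k + 4)/6.
Then R = B(k−1)f/C = (3*k + 4)/(6*k + 17), so s_k = R(k)·t_k = 3**k*(-3*k - 4).
s_(k+1) − s_k = 3**k*(-6*k - 17) = t_k.

Yes. s_k = 3**k*(-3*k - 4).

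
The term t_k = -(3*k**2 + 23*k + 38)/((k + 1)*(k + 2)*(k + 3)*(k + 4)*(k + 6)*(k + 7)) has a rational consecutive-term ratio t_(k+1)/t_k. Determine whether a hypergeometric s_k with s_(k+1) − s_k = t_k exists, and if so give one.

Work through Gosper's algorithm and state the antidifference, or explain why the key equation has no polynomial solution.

s_k = k*(-k**2 - 10*k - 27)/(18*(k**3 + 10*k**2 + 27*k + 18))

The ratio is (k + 1)*(k + 6)*(23*k + 3*(k + 1)**2 + 61)/((k + 5)*(k + 8)*(3*k**2 + 23*k + 38)).
Normal form (A,B,C) = (k + 1, k + 8, k**3 + 38*k**2/3 + 51*k + 190/3).
Key eq: (k + 1)·f(k+1) = (k + 7)·f(k) + (k**3 + 38*k**2/3 + 51*k + 190/3).
From deg A=1, deg B=1, deg C=3: d=6.
Solve for f: f(k) = k*(k + 2)*(k + 4)*(k + 5)*(k**2 + 10*k + 27)/54 (degree 6 ≤ 6).
So s_k = (B(k−1)f/C)·t_k = (k*(k + 2)*(k + 4)*(k + 7)*(k**2 + 10*k + 27)/(18*(3*k**2 + 23*k + 38)))·t_k = k*(-k**2 - 10*k - 27)/(18*(k**3 + 10*k**2 + 27*k + 18)).
s_(k+1) − s_k = (-3*k**2 - 23*k - 38)/(k**6 + 23*k**5 + 207*k**4 + 925*k**3 + 2144*k**2 + 2412*k + 1008) = t_k.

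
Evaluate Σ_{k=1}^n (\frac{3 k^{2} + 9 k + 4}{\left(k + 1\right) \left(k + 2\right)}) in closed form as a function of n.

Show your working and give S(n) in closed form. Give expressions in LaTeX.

t_(k+1)/t_k = (k + 1)*(9*k + 3*(k + 1)**2 + 13)/((k + 3)*(3*k**2 + 9*k + 4)).
So A=k + 1 and B=k + 3, with C=k**2 + 3*k + 4/3.
Need (k + 1)·f(k+1) − (k + 2)·f(k) = k**2 + 3*k + 4/3.
deg f ≤ 2 (via 1,1,2).
Solve for f: f(k) = k*(3*k + 1)/3 (degree 2 ≤ 2).
Certificate R = B(k−1)f/C = k*(k + 2)*(3*k + 1)/(3*k**2 + 9*k + 4) gives s_k = k*(3*k + 1)/(k + 1).
Check: Δs_k = (3*k**2 + 9*k + 4)/(k**2 + 3*k + 2). ✓
Evaluate: s_(n+1) = (3*n**2 + 7*n + 4)/(n + 2); subtract s_(1) = 2 ⇒ S(n) = n*(3*n + 5)/(n + 2).

S(n) = \frac{n \left(3 n + 5\right)}{n + 2}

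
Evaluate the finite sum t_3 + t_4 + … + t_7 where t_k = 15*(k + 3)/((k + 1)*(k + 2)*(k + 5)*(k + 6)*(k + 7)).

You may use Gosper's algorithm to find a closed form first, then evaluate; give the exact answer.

Σ = 125/8736

Compute t_(k+1)/t_k: get (k + 1)*(k + 4)*(k + 5)/((k + 3)**2*(k + 8)).
Normal form (A,B,C) = (k + 1, k + 8, k**3 + 10*k**2 + 33*k + 36).
f must satisfy (k + 1)·f(k+1) − (k + 7)·f(k) = k**3 + 10*k**2 + 33*k + 36.
Bound: deg f ≤ 6.
A polynomial solution: f(k) = k*(k + 2)*(k + 3)*(k + 4)*(k**2 + 12*k + 41)/90.
Certificate R = B(k−1)f/C = k*(k + 2)*(k + 7)*(k**2 + 12*k + 41)/(90*(k + 3)) gives s_k = k*(k**2 + 12*k + 41)/(6*(k**3 + 12*k**2 + 41*k + 30)).
s_(k+1) − s_k = 15*(k + 3)/(k**5 + 21*k**4 + 163*k**3 + 567*k**2 + 844*k + 420) = t_k.
Telescoping: Σ = s_(8) − s_(3) = 134/819 − (43/288) = 125/8736.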